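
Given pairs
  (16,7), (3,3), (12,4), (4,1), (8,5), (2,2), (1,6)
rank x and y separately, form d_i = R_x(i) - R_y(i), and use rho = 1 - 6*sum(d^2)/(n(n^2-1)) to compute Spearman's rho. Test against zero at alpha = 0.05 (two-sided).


Step 1: Rank x and y separately (midranks; no ties here).
rank(x): 16->7, 3->3, 12->6, 4->4, 8->5, 2->2, 1->1
rank(y): 7->7, 3->3, 4->4, 1->1, 5->5, 2->2, 6->6
Step 2: d_i = R_x(i) - R_y(i); compute d_i^2.
  (7-7)^2=0, (3-3)^2=0, (6-4)^2=4, (4-1)^2=9, (5-5)^2=0, (2-2)^2=0, (1-6)^2=25
sum(d^2) = 38.
Step 3: rho = 1 - 6*38 / (7*(7^2 - 1)) = 1 - 228/336 = 0.321429.
Step 4: Under H0, t = rho * sqrt((n-2)/(1-rho^2)) = 0.7590 ~ t(5).
Step 5: Two-sided p-value from the t-distribution with 5 df = 0.482072.
Step 6: alpha = 0.05. fail to reject H0.

rho = 0.3214, p = 0.482072, fail to reject H0 at alpha = 0.05.


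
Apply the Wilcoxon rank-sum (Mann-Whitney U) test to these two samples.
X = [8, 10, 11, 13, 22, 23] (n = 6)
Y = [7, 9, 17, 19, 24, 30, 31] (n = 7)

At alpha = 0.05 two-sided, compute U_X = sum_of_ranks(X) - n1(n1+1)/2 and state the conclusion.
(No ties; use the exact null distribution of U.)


Step 1: Combine and sort all 13 observations; assign midranks.
sorted (value, group): (7,Y), (8,X), (9,Y), (10,X), (11,X), (13,X), (17,Y), (19,Y), (22,X), (23,X), (24,Y), (30,Y), (31,Y)
ranks: 7->1, 8->2, 9->3, 10->4, 11->5, 13->6, 17->7, 19->8, 22->9, 23->10, 24->11, 30->12, 31->13
Step 2: Rank sum for X: R1 = 2 + 4 + 5 + 6 + 9 + 10 = 36.
Step 3: U_X = R1 - n1(n1+1)/2 = 36 - 6*7/2 = 36 - 21 = 15.
       U_Y = n1*n2 - U_X = 42 - 15 = 27.
Step 4: No ties, so the exact null distribution of U (based on enumerating the C(13,6) = 1716 equally likely rank assignments) gives the two-sided p-value.
Step 5: p-value = 0.445221; compare to alpha = 0.05. fail to reject H0.

U_X = 15, p = 0.445221, fail to reject H0 at alpha = 0.05.


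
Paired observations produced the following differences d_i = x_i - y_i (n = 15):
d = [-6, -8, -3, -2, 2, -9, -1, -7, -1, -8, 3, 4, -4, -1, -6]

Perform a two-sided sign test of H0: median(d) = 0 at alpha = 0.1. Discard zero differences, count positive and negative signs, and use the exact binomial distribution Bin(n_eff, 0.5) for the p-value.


Step 1: Discard zero differences. Original n = 15; n_eff = number of nonzero differences = 15.
Nonzero differences (with sign): -6, -8, -3, -2, +2, -9, -1, -7, -1, -8, +3, +4, -4, -1, -6
Step 2: Count signs: positive = 3, negative = 12.
Step 3: Under H0: P(positive) = 0.5, so the number of positives S ~ Bin(15, 0.5).
Step 4: Two-sided exact p-value = sum of Bin(15,0.5) probabilities at or below the observed probability = 0.035156.
Step 5: alpha = 0.1. reject H0.

n_eff = 15, pos = 3, neg = 12, p = 0.035156, reject H0.


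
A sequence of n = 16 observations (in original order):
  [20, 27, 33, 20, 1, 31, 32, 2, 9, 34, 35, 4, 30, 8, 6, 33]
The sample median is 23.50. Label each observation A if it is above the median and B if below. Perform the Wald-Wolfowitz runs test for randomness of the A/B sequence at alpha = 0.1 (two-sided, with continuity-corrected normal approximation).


Step 1: Compute median = 23.50; label A = above, B = below.
Labels in order: BAABBAABBAABABBA  (n_A = 8, n_B = 8)
Step 2: Count runs R = 10.
Step 3: Under H0 (random ordering), E[R] = 2*n_A*n_B/(n_A+n_B) + 1 = 2*8*8/16 + 1 = 9.0000.
        Var[R] = 2*n_A*n_B*(2*n_A*n_B - n_A - n_B) / ((n_A+n_B)^2 * (n_A+n_B-1)) = 14336/3840 = 3.7333.
        SD[R] = 1.9322.
Step 4: Continuity-corrected z = (R - 0.5 - E[R]) / SD[R] = (10 - 0.5 - 9.0000) / 1.9322 = 0.2588.
Step 5: Two-sided p-value via normal approximation = 2*(1 - Phi(|z|)) = 0.795809.
Step 6: alpha = 0.1. fail to reject H0.

R = 10, z = 0.2588, p = 0.795809, fail to reject H0.


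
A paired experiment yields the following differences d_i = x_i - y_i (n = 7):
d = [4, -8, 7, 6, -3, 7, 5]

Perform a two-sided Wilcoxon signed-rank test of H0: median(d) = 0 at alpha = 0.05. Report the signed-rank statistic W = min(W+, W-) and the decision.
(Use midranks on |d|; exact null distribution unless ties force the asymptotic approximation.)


Step 1: Drop any zero differences (none here) and take |d_i|.
|d| = [4, 8, 7, 6, 3, 7, 5]
Step 2: Midrank |d_i| (ties get averaged ranks).
ranks: |4|->2, |8|->7, |7|->5.5, |6|->4, |3|->1, |7|->5.5, |5|->3
Step 3: Attach original signs; sum ranks with positive sign and with negative sign.
W+ = 2 + 5.5 + 4 + 5.5 + 3 = 20
W- = 7 + 1 = 8
(Check: W+ + W- = 28 should equal n(n+1)/2 = 28.)
Step 4: Test statistic W = min(W+, W-) = 8.
Step 5: Ties in |d|, so use the tie-corrected normal approximation.
        E[W] = n(n+1)/4 = 7*8/4 = 14.
        Tie groups: |d|=7 (t=2); sum(t^3 - t) = 6.
        Var[W] = n(n+1)(2n+1)/24 - sum(t^3-t)/48 = 840/24 - 6/48 = 34.875.
        z = (W - E[W]) / sqrt(Var[W]) = (8 - 14) / 5.9055 = -1.0160.
        Two-sided p = 2*Phi(z) = 0.309629.
Step 6: alpha = 0.05. fail to reject H0.

W+ = 20, W- = 8, W = min = 8, p = 0.309629, fail to reject H0.


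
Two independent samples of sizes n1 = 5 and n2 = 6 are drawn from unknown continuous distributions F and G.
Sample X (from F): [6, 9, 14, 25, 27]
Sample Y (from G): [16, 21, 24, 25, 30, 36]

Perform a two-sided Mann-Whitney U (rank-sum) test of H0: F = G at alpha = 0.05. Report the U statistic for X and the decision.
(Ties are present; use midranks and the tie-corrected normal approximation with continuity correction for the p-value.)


Step 1: Combine and sort all 11 observations; assign midranks.
sorted (value, group): (6,X), (9,X), (14,X), (16,Y), (21,Y), (24,Y), (25,X), (25,Y), (27,X), (30,Y), (36,Y)
ranks: 6->1, 9->2, 14->3, 16->4, 21->5, 24->6, 25->7.5, 25->7.5, 27->9, 30->10, 36->11
Step 2: Rank sum for X: R1 = 1 + 2 + 3 + 7.5 + 9 = 22.5.
Step 3: U_X = R1 - n1(n1+1)/2 = 22.5 - 5*6/2 = 22.5 - 15 = 7.5.
       U_Y = n1*n2 - U_X = 30 - 7.5 = 22.5.
Step 4: Ties are present, so use the tie-corrected normal approximation (with continuity correction) for the p-value.
Step 5: p-value = 0.200217; compare to alpha = 0.05. fail to reject H0.

U_X = 7.5, p = 0.200217, fail to reject H0 at alpha = 0.05.


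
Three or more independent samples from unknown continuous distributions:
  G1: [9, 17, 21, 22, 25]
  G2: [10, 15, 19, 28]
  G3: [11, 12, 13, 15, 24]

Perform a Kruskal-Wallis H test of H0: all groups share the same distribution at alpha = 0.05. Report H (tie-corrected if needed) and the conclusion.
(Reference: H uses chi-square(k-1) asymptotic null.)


Step 1: Combine all N = 14 observations and assign midranks.
sorted (value, group, rank): (9,G1,1), (10,G2,2), (11,G3,3), (12,G3,4), (13,G3,5), (15,G2,6.5), (15,G3,6.5), (17,G1,8), (19,G2,9), (21,G1,10), (22,G1,11), (24,G3,12), (25,G1,13), (28,G2,14)
Step 2: Sum ranks within each group.
R_1 = 43 (n_1 = 5)
R_2 = 31.5 (n_2 = 4)
R_3 = 30.5 (n_3 = 5)
Step 3: H = 12/(N(N+1)) * sum(R_i^2/n_i) - 3(N+1)
     = 12/(14*15) * (43^2/5 + 31.5^2/4 + 30.5^2/5) - 3*15
     = 0.057143 * 803.913 - 45
     = 0.937857.
Step 4: Ties present; correction factor C = 1 - 6/(14^3 - 14) = 0.997802. Corrected H = 0.937857 / 0.997802 = 0.939923.
Step 5: Under H0, H ~ chi^2(2); p-value = 0.625026.
Step 6: alpha = 0.05. fail to reject H0.

H = 0.9399, df = 2, p = 0.625026, fail to reject H0.


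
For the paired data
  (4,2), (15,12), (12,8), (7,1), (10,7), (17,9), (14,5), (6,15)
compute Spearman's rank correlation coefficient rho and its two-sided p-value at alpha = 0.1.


Step 1: Rank x and y separately (midranks; no ties here).
rank(x): 4->1, 15->7, 12->5, 7->3, 10->4, 17->8, 14->6, 6->2
rank(y): 2->2, 12->7, 8->5, 1->1, 7->4, 9->6, 5->3, 15->8
Step 2: d_i = R_x(i) - R_y(i); compute d_i^2.
  (1-2)^2=1, (7-7)^2=0, (5-5)^2=0, (3-1)^2=4, (4-4)^2=0, (8-6)^2=4, (6-3)^2=9, (2-8)^2=36
sum(d^2) = 54.
Step 3: rho = 1 - 6*54 / (8*(8^2 - 1)) = 1 - 324/504 = 0.357143.
Step 4: Under H0, t = rho * sqrt((n-2)/(1-rho^2)) = 0.9366 ~ t(6).
Step 5: Two-sided p-value from the t-distribution with 6 df = 0.385121.
Step 6: alpha = 0.1. fail to reject H0.

rho = 0.3571, p = 0.385121, fail to reject H0 at alpha = 0.1.


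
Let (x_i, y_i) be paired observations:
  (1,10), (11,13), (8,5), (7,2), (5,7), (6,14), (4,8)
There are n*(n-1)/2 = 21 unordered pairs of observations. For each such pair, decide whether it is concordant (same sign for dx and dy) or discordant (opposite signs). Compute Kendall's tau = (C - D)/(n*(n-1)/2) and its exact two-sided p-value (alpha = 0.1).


Step 1: Enumerate the 21 unordered pairs (i,j) with i<j and classify each by sign(x_j-x_i) * sign(y_j-y_i).
  (1,2):dx=+10,dy=+3->C; (1,3):dx=+7,dy=-5->D; (1,4):dx=+6,dy=-8->D; (1,5):dx=+4,dy=-3->D
  (1,6):dx=+5,dy=+4->C; (1,7):dx=+3,dy=-2->D; (2,3):dx=-3,dy=-8->C; (2,4):dx=-4,dy=-11->C
  (2,5):dx=-6,dy=-6->C; (2,6):dx=-5,dy=+1->D; (2,7):dx=-7,dy=-5->C; (3,4):dx=-1,dy=-3->C
  (3,5):dx=-3,dy=+2->D; (3,6):dx=-2,dy=+9->D; (3,7):dx=-4,dy=+3->D; (4,5):dx=-2,dy=+5->D
  (4,6):dx=-1,dy=+12->D; (4,7):dx=-3,dy=+6->D; (5,6):dx=+1,dy=+7->C; (5,7):dx=-1,dy=+1->D
  (6,7):dx=-2,dy=-6->C
Step 2: C = 9, D = 12, total pairs = 21.
Step 3: tau = (C - D)/(n(n-1)/2) = (9 - 12)/21 = -0.142857.
Step 4: Exact two-sided p-value (enumerate n! = 5040 permutations of y under H0): p = 0.772619.
Step 5: alpha = 0.1. fail to reject H0.

tau_b = -0.1429 (C=9, D=12), p = 0.772619, fail to reject H0.


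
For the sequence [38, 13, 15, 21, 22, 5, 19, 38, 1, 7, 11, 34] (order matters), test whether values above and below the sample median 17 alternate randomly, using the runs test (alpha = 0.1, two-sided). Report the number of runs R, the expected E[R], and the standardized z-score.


Step 1: Compute median = 17; label A = above, B = below.
Labels in order: ABBAABAABBBA  (n_A = 6, n_B = 6)
Step 2: Count runs R = 7.
Step 3: Under H0 (random ordering), E[R] = 2*n_A*n_B/(n_A+n_B) + 1 = 2*6*6/12 + 1 = 7.0000.
        Var[R] = 2*n_A*n_B*(2*n_A*n_B - n_A - n_B) / ((n_A+n_B)^2 * (n_A+n_B-1)) = 4320/1584 = 2.7273.
        SD[R] = 1.6514.
Step 4: R = E[R], so z = 0 with no continuity correction.
Step 5: Two-sided p-value via normal approximation = 2*(1 - Phi(|z|)) = 1.000000.
Step 6: alpha = 0.1. fail to reject H0.

R = 7, z = 0.0000, p = 1.000000, fail to reject H0.


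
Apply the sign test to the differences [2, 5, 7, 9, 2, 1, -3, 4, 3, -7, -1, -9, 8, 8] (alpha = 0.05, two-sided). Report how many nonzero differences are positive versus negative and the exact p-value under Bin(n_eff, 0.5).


Step 1: Discard zero differences. Original n = 14; n_eff = number of nonzero differences = 14.
Nonzero differences (with sign): +2, +5, +7, +9, +2, +1, -3, +4, +3, -7, -1, -9, +8, +8
Step 2: Count signs: positive = 10, negative = 4.
Step 3: Under H0: P(positive) = 0.5, so the number of positives S ~ Bin(14, 0.5).
Step 4: Two-sided exact p-value = sum of Bin(14,0.5) probabilities at or below the observed probability = 0.179565.
Step 5: alpha = 0.05. fail to reject H0.

n_eff = 14, pos = 10, neg = 4, p = 0.179565, fail to reject H0.


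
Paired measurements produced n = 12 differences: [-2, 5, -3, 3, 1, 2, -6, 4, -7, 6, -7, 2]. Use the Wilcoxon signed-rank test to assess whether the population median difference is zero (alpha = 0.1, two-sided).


Step 1: Drop any zero differences (none here) and take |d_i|.
|d| = [2, 5, 3, 3, 1, 2, 6, 4, 7, 6, 7, 2]
Step 2: Midrank |d_i| (ties get averaged ranks).
ranks: |2|->3, |5|->8, |3|->5.5, |3|->5.5, |1|->1, |2|->3, |6|->9.5, |4|->7, |7|->11.5, |6|->9.5, |7|->11.5, |2|->3
Step 3: Attach original signs; sum ranks with positive sign and with negative sign.
W+ = 8 + 5.5 + 1 + 3 + 7 + 9.5 + 3 = 37
W- = 3 + 5.5 + 9.5 + 11.5 + 11.5 = 41
(Check: W+ + W- = 78 should equal n(n+1)/2 = 78.)
Step 4: Test statistic W = min(W+, W-) = 37.
Step 5: Ties in |d|, so use the tie-corrected normal approximation.
        E[W] = n(n+1)/4 = 12*13/4 = 39.
        Tie groups: |d|=2 (t=3), |d|=3 (t=2), |d|=6 (t=2), |d|=7 (t=2); sum(t^3 - t) = 42.
        Var[W] = n(n+1)(2n+1)/24 - sum(t^3-t)/48 = 3900/24 - 42/48 = 161.625.
        z = (W - E[W]) / sqrt(Var[W]) = (37 - 39) / 12.7132 = -0.1573.
        Two-sided p = 2*Phi(z) = 0.874995.
Step 6: alpha = 0.1. fail to reject H0.

W+ = 37, W- = 41, W = min = 37, p = 0.874995, fail to reject H0.


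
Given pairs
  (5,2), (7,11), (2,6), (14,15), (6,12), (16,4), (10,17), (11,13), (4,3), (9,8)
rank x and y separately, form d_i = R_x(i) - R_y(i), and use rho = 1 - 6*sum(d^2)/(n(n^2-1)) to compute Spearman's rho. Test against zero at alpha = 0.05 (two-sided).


Step 1: Rank x and y separately (midranks; no ties here).
rank(x): 5->3, 7->5, 2->1, 14->9, 6->4, 16->10, 10->7, 11->8, 4->2, 9->6
rank(y): 2->1, 11->6, 6->4, 15->9, 12->7, 4->3, 17->10, 13->8, 3->2, 8->5
Step 2: d_i = R_x(i) - R_y(i); compute d_i^2.
  (3-1)^2=4, (5-6)^2=1, (1-4)^2=9, (9-9)^2=0, (4-7)^2=9, (10-3)^2=49, (7-10)^2=9, (8-8)^2=0, (2-2)^2=0, (6-5)^2=1
sum(d^2) = 82.
Step 3: rho = 1 - 6*82 / (10*(10^2 - 1)) = 1 - 492/990 = 0.503030.
Step 4: Under H0, t = rho * sqrt((n-2)/(1-rho^2)) = 1.6462 ~ t(8).
Step 5: Two-sided p-value from the t-distribution with 8 df = 0.138334.
Step 6: alpha = 0.05. fail to reject H0.

rho = 0.5030, p = 0.138334, fail to reject H0 at alpha = 0.05.


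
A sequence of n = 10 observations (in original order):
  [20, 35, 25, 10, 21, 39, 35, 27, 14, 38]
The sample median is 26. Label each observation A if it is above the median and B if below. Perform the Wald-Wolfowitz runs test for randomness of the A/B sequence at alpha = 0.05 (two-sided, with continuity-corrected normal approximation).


Step 1: Compute median = 26; label A = above, B = below.
Labels in order: BABBBAAABA  (n_A = 5, n_B = 5)
Step 2: Count runs R = 6.
Step 3: Under H0 (random ordering), E[R] = 2*n_A*n_B/(n_A+n_B) + 1 = 2*5*5/10 + 1 = 6.0000.
        Var[R] = 2*n_A*n_B*(2*n_A*n_B - n_A - n_B) / ((n_A+n_B)^2 * (n_A+n_B-1)) = 2000/900 = 2.2222.
        SD[R] = 1.4907.
Step 4: R = E[R], so z = 0 with no continuity correction.
Step 5: Two-sided p-value via normal approximation = 2*(1 - Phi(|z|)) = 1.000000.
Step 6: alpha = 0.05. fail to reject H0.

R = 6, z = 0.0000, p = 1.000000, fail to reject H0.


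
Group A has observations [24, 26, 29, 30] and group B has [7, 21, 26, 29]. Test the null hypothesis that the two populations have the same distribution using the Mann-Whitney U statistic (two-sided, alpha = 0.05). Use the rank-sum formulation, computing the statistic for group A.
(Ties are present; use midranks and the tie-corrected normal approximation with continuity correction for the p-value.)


Step 1: Combine and sort all 8 observations; assign midranks.
sorted (value, group): (7,Y), (21,Y), (24,X), (26,X), (26,Y), (29,X), (29,Y), (30,X)
ranks: 7->1, 21->2, 24->3, 26->4.5, 26->4.5, 29->6.5, 29->6.5, 30->8
Step 2: Rank sum for X: R1 = 3 + 4.5 + 6.5 + 8 = 22.
Step 3: U_X = R1 - n1(n1+1)/2 = 22 - 4*5/2 = 22 - 10 = 12.
       U_Y = n1*n2 - U_X = 16 - 12 = 4.
Step 4: Ties are present, so use the tie-corrected normal approximation (with continuity correction) for the p-value.
Step 5: p-value = 0.306492; compare to alpha = 0.05. fail to reject H0.

U_X = 12, p = 0.306492, fail to reject H0 at alpha = 0.05.


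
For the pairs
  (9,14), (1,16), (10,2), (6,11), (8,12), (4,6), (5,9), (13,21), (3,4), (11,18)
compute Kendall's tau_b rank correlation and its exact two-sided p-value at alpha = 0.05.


Step 1: Enumerate the 45 unordered pairs (i,j) with i<j and classify each by sign(x_j-x_i) * sign(y_j-y_i).
  (1,2):dx=-8,dy=+2->D; (1,3):dx=+1,dy=-12->D; (1,4):dx=-3,dy=-3->C; (1,5):dx=-1,dy=-2->C
  (1,6):dx=-5,dy=-8->C; (1,7):dx=-4,dy=-5->C; (1,8):dx=+4,dy=+7->C; (1,9):dx=-6,dy=-10->C
  (1,10):dx=+2,dy=+4->C; (2,3):dx=+9,dy=-14->D; (2,4):dx=+5,dy=-5->D; (2,5):dx=+7,dy=-4->D
  (2,6):dx=+3,dy=-10->D; (2,7):dx=+4,dy=-7->D; (2,8):dx=+12,dy=+5->C; (2,9):dx=+2,dy=-12->D
  (2,10):dx=+10,dy=+2->C; (3,4):dx=-4,dy=+9->D; (3,5):dx=-2,dy=+10->D; (3,6):dx=-6,dy=+4->D
  (3,7):dx=-5,dy=+7->D; (3,8):dx=+3,dy=+19->C; (3,9):dx=-7,dy=+2->D; (3,10):dx=+1,dy=+16->C
  (4,5):dx=+2,dy=+1->C; (4,6):dx=-2,dy=-5->C; (4,7):dx=-1,dy=-2->C; (4,8):dx=+7,dy=+10->C
  (4,9):dx=-3,dy=-7->C; (4,10):dx=+5,dy=+7->C; (5,6):dx=-4,dy=-6->C; (5,7):dx=-3,dy=-3->C
  (5,8):dx=+5,dy=+9->C; (5,9):dx=-5,dy=-8->C; (5,10):dx=+3,dy=+6->C; (6,7):dx=+1,dy=+3->C
  (6,8):dx=+9,dy=+15->C; (6,9):dx=-1,dy=-2->C; (6,10):dx=+7,dy=+12->C; (7,8):dx=+8,dy=+12->C
  (7,9):dx=-2,dy=-5->C; (7,10):dx=+6,dy=+9->C; (8,9):dx=-10,dy=-17->C; (8,10):dx=-2,dy=-3->C
  (9,10):dx=+8,dy=+14->C
Step 2: C = 32, D = 13, total pairs = 45.
Step 3: tau = (C - D)/(n(n-1)/2) = (32 - 13)/45 = 0.422222.
Step 4: Exact two-sided p-value (enumerate n! = 3628800 permutations of y under H0): p = 0.108313.
Step 5: alpha = 0.05. fail to reject H0.

tau_b = 0.4222 (C=32, D=13), p = 0.108313, fail to reject H0.


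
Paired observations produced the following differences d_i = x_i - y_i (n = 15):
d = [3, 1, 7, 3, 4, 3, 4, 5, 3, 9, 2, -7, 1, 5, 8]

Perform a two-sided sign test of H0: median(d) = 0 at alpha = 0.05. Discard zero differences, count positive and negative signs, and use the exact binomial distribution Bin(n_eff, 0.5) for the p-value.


Step 1: Discard zero differences. Original n = 15; n_eff = number of nonzero differences = 15.
Nonzero differences (with sign): +3, +1, +7, +3, +4, +3, +4, +5, +3, +9, +2, -7, +1, +5, +8
Step 2: Count signs: positive = 14, negative = 1.
Step 3: Under H0: P(positive) = 0.5, so the number of positives S ~ Bin(15, 0.5).
Step 4: Two-sided exact p-value = sum of Bin(15,0.5) probabilities at or below the observed probability = 0.000977.
Step 5: alpha = 0.05. reject H0.

n_eff = 15, pos = 14, neg = 1, p = 0.000977, reject H0.


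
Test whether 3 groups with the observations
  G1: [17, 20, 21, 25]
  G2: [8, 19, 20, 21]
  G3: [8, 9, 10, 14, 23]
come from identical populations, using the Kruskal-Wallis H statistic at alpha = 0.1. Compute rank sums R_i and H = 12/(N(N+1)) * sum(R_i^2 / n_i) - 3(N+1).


Step 1: Combine all N = 13 observations and assign midranks.
sorted (value, group, rank): (8,G2,1.5), (8,G3,1.5), (9,G3,3), (10,G3,4), (14,G3,5), (17,G1,6), (19,G2,7), (20,G1,8.5), (20,G2,8.5), (21,G1,10.5), (21,G2,10.5), (23,G3,12), (25,G1,13)
Step 2: Sum ranks within each group.
R_1 = 38 (n_1 = 4)
R_2 = 27.5 (n_2 = 4)
R_3 = 25.5 (n_3 = 5)
Step 3: H = 12/(N(N+1)) * sum(R_i^2/n_i) - 3(N+1)
     = 12/(13*14) * (38^2/4 + 27.5^2/4 + 25.5^2/5) - 3*14
     = 0.065934 * 680.112 - 42
     = 2.842582.
Step 4: Ties present; correction factor C = 1 - 18/(13^3 - 13) = 0.991758. Corrected H = 2.842582 / 0.991758 = 2.866205.
Step 5: Under H0, H ~ chi^2(2); p-value = 0.238568.
Step 6: alpha = 0.1. fail to reject H0.

H = 2.8662, df = 2, p = 0.238568, fail to reject H0.


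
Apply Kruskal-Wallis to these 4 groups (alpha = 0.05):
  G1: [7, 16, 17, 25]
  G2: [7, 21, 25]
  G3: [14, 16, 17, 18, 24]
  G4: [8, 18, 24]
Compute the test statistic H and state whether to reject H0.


Step 1: Combine all N = 15 observations and assign midranks.
sorted (value, group, rank): (7,G1,1.5), (7,G2,1.5), (8,G4,3), (14,G3,4), (16,G1,5.5), (16,G3,5.5), (17,G1,7.5), (17,G3,7.5), (18,G3,9.5), (18,G4,9.5), (21,G2,11), (24,G3,12.5), (24,G4,12.5), (25,G1,14.5), (25,G2,14.5)
Step 2: Sum ranks within each group.
R_1 = 29 (n_1 = 4)
R_2 = 27 (n_2 = 3)
R_3 = 39 (n_3 = 5)
R_4 = 25 (n_4 = 3)
Step 3: H = 12/(N(N+1)) * sum(R_i^2/n_i) - 3(N+1)
     = 12/(15*16) * (29^2/4 + 27^2/3 + 39^2/5 + 25^2/3) - 3*16
     = 0.050000 * 965.783 - 48
     = 0.289167.
Step 4: Ties present; correction factor C = 1 - 36/(15^3 - 15) = 0.989286. Corrected H = 0.289167 / 0.989286 = 0.292298.
Step 5: Under H0, H ~ chi^2(3); p-value = 0.961470.
Step 6: alpha = 0.05. fail to reject H0.

H = 0.2923, df = 3, p = 0.961470, fail to reject H0.


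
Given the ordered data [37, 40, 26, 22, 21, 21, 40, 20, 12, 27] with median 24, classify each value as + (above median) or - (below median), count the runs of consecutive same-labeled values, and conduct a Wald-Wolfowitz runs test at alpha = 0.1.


Step 1: Compute median = 24; label A = above, B = below.
Labels in order: AAABBBABBA  (n_A = 5, n_B = 5)
Step 2: Count runs R = 5.
Step 3: Under H0 (random ordering), E[R] = 2*n_A*n_B/(n_A+n_B) + 1 = 2*5*5/10 + 1 = 6.0000.
        Var[R] = 2*n_A*n_B*(2*n_A*n_B - n_A - n_B) / ((n_A+n_B)^2 * (n_A+n_B-1)) = 2000/900 = 2.2222.
        SD[R] = 1.4907.
Step 4: Continuity-corrected z = (R + 0.5 - E[R]) / SD[R] = (5 + 0.5 - 6.0000) / 1.4907 = -0.3354.
Step 5: Two-sided p-value via normal approximation = 2*(1 - Phi(|z|)) = 0.737316.
Step 6: alpha = 0.1. fail to reject H0.

R = 5, z = -0.3354, p = 0.737316, fail to reject H0.


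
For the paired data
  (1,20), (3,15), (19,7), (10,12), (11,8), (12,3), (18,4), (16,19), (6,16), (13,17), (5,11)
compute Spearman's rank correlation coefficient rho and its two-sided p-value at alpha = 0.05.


Step 1: Rank x and y separately (midranks; no ties here).
rank(x): 1->1, 3->2, 19->11, 10->5, 11->6, 12->7, 18->10, 16->9, 6->4, 13->8, 5->3
rank(y): 20->11, 15->7, 7->3, 12->6, 8->4, 3->1, 4->2, 19->10, 16->8, 17->9, 11->5
Step 2: d_i = R_x(i) - R_y(i); compute d_i^2.
  (1-11)^2=100, (2-7)^2=25, (11-3)^2=64, (5-6)^2=1, (6-4)^2=4, (7-1)^2=36, (10-2)^2=64, (9-10)^2=1, (4-8)^2=16, (8-9)^2=1, (3-5)^2=4
sum(d^2) = 316.
Step 3: rho = 1 - 6*316 / (11*(11^2 - 1)) = 1 - 1896/1320 = -0.436364.
Step 4: Under H0, t = rho * sqrt((n-2)/(1-rho^2)) = -1.4549 ~ t(9).
Step 5: Two-sided p-value from the t-distribution with 9 df = 0.179665.
Step 6: alpha = 0.05. fail to reject H0.

rho = -0.4364, p = 0.179665, fail to reject H0 at alpha = 0.05.


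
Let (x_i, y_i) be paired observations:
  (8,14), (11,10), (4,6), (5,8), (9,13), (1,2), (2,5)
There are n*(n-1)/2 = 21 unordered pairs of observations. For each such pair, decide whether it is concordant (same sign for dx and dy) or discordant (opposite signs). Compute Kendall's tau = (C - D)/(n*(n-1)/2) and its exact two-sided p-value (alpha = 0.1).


Step 1: Enumerate the 21 unordered pairs (i,j) with i<j and classify each by sign(x_j-x_i) * sign(y_j-y_i).
  (1,2):dx=+3,dy=-4->D; (1,3):dx=-4,dy=-8->C; (1,4):dx=-3,dy=-6->C; (1,5):dx=+1,dy=-1->D
  (1,6):dx=-7,dy=-12->C; (1,7):dx=-6,dy=-9->C; (2,3):dx=-7,dy=-4->C; (2,4):dx=-6,dy=-2->C
  (2,5):dx=-2,dy=+3->D; (2,6):dx=-10,dy=-8->C; (2,7):dx=-9,dy=-5->C; (3,4):dx=+1,dy=+2->C
  (3,5):dx=+5,dy=+7->C; (3,6):dx=-3,dy=-4->C; (3,7):dx=-2,dy=-1->C; (4,5):dx=+4,dy=+5->C
  (4,6):dx=-4,dy=-6->C; (4,7):dx=-3,dy=-3->C; (5,6):dx=-8,dy=-11->C; (5,7):dx=-7,dy=-8->C
  (6,7):dx=+1,dy=+3->C
Step 2: C = 18, D = 3, total pairs = 21.
Step 3: tau = (C - D)/(n(n-1)/2) = (18 - 3)/21 = 0.714286.
Step 4: Exact two-sided p-value (enumerate n! = 5040 permutations of y under H0): p = 0.030159.
Step 5: alpha = 0.1. reject H0.

tau_b = 0.7143 (C=18, D=3), p = 0.030159, reject H0.


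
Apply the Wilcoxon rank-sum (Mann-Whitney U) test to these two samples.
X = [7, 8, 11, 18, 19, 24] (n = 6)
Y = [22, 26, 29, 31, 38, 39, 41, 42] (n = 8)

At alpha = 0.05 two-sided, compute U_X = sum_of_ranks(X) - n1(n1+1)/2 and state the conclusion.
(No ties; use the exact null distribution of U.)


Step 1: Combine and sort all 14 observations; assign midranks.
sorted (value, group): (7,X), (8,X), (11,X), (18,X), (19,X), (22,Y), (24,X), (26,Y), (29,Y), (31,Y), (38,Y), (39,Y), (41,Y), (42,Y)
ranks: 7->1, 8->2, 11->3, 18->4, 19->5, 22->6, 24->7, 26->8, 29->9, 31->10, 38->11, 39->12, 41->13, 42->14
Step 2: Rank sum for X: R1 = 1 + 2 + 3 + 4 + 5 + 7 = 22.
Step 3: U_X = R1 - n1(n1+1)/2 = 22 - 6*7/2 = 22 - 21 = 1.
       U_Y = n1*n2 - U_X = 48 - 1 = 47.
Step 4: No ties, so the exact null distribution of U (based on enumerating the C(14,6) = 3003 equally likely rank assignments) gives the two-sided p-value.
Step 5: p-value = 0.001332; compare to alpha = 0.05. reject H0.

U_X = 1, p = 0.001332, reject H0 at alpha = 0.05.


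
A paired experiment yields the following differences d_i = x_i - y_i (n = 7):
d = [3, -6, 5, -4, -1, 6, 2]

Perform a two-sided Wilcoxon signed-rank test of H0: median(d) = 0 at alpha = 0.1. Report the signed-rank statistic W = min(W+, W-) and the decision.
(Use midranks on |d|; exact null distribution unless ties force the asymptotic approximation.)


Step 1: Drop any zero differences (none here) and take |d_i|.
|d| = [3, 6, 5, 4, 1, 6, 2]
Step 2: Midrank |d_i| (ties get averaged ranks).
ranks: |3|->3, |6|->6.5, |5|->5, |4|->4, |1|->1, |6|->6.5, |2|->2
Step 3: Attach original signs; sum ranks with positive sign and with negative sign.
W+ = 3 + 5 + 6.5 + 2 = 16.5
W- = 6.5 + 4 + 1 = 11.5
(Check: W+ + W- = 28 should equal n(n+1)/2 = 28.)
Step 4: Test statistic W = min(W+, W-) = 11.5.
Step 5: Ties in |d|, so use the tie-corrected normal approximation.
        E[W] = n(n+1)/4 = 7*8/4 = 14.
        Tie groups: |d|=6 (t=2); sum(t^3 - t) = 6.
        Var[W] = n(n+1)(2n+1)/24 - sum(t^3-t)/48 = 840/24 - 6/48 = 34.875.
        z = (W - E[W]) / sqrt(Var[W]) = (11.5 - 14) / 5.9055 = -0.4233.
        Two-sided p = 2*Phi(z) = 0.672052.
Step 6: alpha = 0.1. fail to reject H0.

W+ = 16.5, W- = 11.5, W = min = 11.5, p = 0.672052, fail to reject H0.


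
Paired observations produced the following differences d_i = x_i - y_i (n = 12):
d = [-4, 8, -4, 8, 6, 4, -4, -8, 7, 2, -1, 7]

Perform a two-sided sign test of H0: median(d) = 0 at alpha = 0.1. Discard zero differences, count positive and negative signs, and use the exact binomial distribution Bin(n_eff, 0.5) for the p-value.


Step 1: Discard zero differences. Original n = 12; n_eff = number of nonzero differences = 12.
Nonzero differences (with sign): -4, +8, -4, +8, +6, +4, -4, -8, +7, +2, -1, +7
Step 2: Count signs: positive = 7, negative = 5.
Step 3: Under H0: P(positive) = 0.5, so the number of positives S ~ Bin(12, 0.5).
Step 4: Two-sided exact p-value = sum of Bin(12,0.5) probabilities at or below the observed probability = 0.774414.
Step 5: alpha = 0.1. fail to reject H0.

n_eff = 12, pos = 7, neg = 5, p = 0.774414, fail to reject H0.


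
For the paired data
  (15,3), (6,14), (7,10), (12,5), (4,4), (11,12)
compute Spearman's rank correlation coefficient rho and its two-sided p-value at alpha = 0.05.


Step 1: Rank x and y separately (midranks; no ties here).
rank(x): 15->6, 6->2, 7->3, 12->5, 4->1, 11->4
rank(y): 3->1, 14->6, 10->4, 5->3, 4->2, 12->5
Step 2: d_i = R_x(i) - R_y(i); compute d_i^2.
  (6-1)^2=25, (2-6)^2=16, (3-4)^2=1, (5-3)^2=4, (1-2)^2=1, (4-5)^2=1
sum(d^2) = 48.
Step 3: rho = 1 - 6*48 / (6*(6^2 - 1)) = 1 - 288/210 = -0.371429.
Step 4: Under H0, t = rho * sqrt((n-2)/(1-rho^2)) = -0.8001 ~ t(4).
Step 5: Two-sided p-value from the t-distribution with 4 df = 0.468478.
Step 6: alpha = 0.05. fail to reject H0.

rho = -0.3714, p = 0.468478, fail to reject H0 at alpha = 0.05.


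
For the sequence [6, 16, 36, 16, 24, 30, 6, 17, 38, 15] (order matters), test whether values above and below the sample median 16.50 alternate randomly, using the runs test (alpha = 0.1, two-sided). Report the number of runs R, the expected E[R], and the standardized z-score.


Step 1: Compute median = 16.50; label A = above, B = below.
Labels in order: BBABAABAAB  (n_A = 5, n_B = 5)
Step 2: Count runs R = 7.
Step 3: Under H0 (random ordering), E[R] = 2*n_A*n_B/(n_A+n_B) + 1 = 2*5*5/10 + 1 = 6.0000.
        Var[R] = 2*n_A*n_B*(2*n_A*n_B - n_A - n_B) / ((n_A+n_B)^2 * (n_A+n_B-1)) = 2000/900 = 2.2222.
        SD[R] = 1.4907.
Step 4: Continuity-corrected z = (R - 0.5 - E[R]) / SD[R] = (7 - 0.5 - 6.0000) / 1.4907 = 0.3354.
Step 5: Two-sided p-value via normal approximation = 2*(1 - Phi(|z|)) = 0.737316.
Step 6: alpha = 0.1. fail to reject H0.

R = 7, z = 0.3354, p = 0.737316, fail to reject H0.


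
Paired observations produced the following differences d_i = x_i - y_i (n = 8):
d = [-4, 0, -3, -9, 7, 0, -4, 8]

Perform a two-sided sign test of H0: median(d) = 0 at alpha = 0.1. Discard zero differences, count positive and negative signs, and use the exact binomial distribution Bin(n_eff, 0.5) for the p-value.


Step 1: Discard zero differences. Original n = 8; n_eff = number of nonzero differences = 6.
Nonzero differences (with sign): -4, -3, -9, +7, -4, +8
Step 2: Count signs: positive = 2, negative = 4.
Step 3: Under H0: P(positive) = 0.5, so the number of positives S ~ Bin(6, 0.5).
Step 4: Two-sided exact p-value = sum of Bin(6,0.5) probabilities at or below the observed probability = 0.687500.
Step 5: alpha = 0.1. fail to reject H0.

n_eff = 6, pos = 2, neg = 4, p = 0.687500, fail to reject H0.


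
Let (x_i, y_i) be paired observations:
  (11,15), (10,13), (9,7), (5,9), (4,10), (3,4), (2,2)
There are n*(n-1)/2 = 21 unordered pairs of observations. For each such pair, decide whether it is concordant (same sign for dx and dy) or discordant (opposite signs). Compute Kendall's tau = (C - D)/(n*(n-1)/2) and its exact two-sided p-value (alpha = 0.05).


Step 1: Enumerate the 21 unordered pairs (i,j) with i<j and classify each by sign(x_j-x_i) * sign(y_j-y_i).
  (1,2):dx=-1,dy=-2->C; (1,3):dx=-2,dy=-8->C; (1,4):dx=-6,dy=-6->C; (1,5):dx=-7,dy=-5->C
  (1,6):dx=-8,dy=-11->C; (1,7):dx=-9,dy=-13->C; (2,3):dx=-1,dy=-6->C; (2,4):dx=-5,dy=-4->C
  (2,5):dx=-6,dy=-3->C; (2,6):dx=-7,dy=-9->C; (2,7):dx=-8,dy=-11->C; (3,4):dx=-4,dy=+2->D
  (3,5):dx=-5,dy=+3->D; (3,6):dx=-6,dy=-3->C; (3,7):dx=-7,dy=-5->C; (4,5):dx=-1,dy=+1->D
  (4,6):dx=-2,dy=-5->C; (4,7):dx=-3,dy=-7->C; (5,6):dx=-1,dy=-6->C; (5,7):dx=-2,dy=-8->C
  (6,7):dx=-1,dy=-2->C
Step 2: C = 18, D = 3, total pairs = 21.
Step 3: tau = (C - D)/(n(n-1)/2) = (18 - 3)/21 = 0.714286.
Step 4: Exact two-sided p-value (enumerate n! = 5040 permutations of y under H0): p = 0.030159.
Step 5: alpha = 0.05. reject H0.

tau_b = 0.7143 (C=18, D=3), p = 0.030159, reject H0.


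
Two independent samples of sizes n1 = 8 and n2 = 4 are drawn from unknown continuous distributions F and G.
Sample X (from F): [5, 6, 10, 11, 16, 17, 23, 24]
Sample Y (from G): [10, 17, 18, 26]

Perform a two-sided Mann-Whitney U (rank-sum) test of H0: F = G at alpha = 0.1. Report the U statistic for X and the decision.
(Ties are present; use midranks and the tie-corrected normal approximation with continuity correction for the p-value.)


Step 1: Combine and sort all 12 observations; assign midranks.
sorted (value, group): (5,X), (6,X), (10,X), (10,Y), (11,X), (16,X), (17,X), (17,Y), (18,Y), (23,X), (24,X), (26,Y)
ranks: 5->1, 6->2, 10->3.5, 10->3.5, 11->5, 16->6, 17->7.5, 17->7.5, 18->9, 23->10, 24->11, 26->12
Step 2: Rank sum for X: R1 = 1 + 2 + 3.5 + 5 + 6 + 7.5 + 10 + 11 = 46.
Step 3: U_X = R1 - n1(n1+1)/2 = 46 - 8*9/2 = 46 - 36 = 10.
       U_Y = n1*n2 - U_X = 32 - 10 = 22.
Step 4: Ties are present, so use the tie-corrected normal approximation (with continuity correction) for the p-value.
Step 5: p-value = 0.348547; compare to alpha = 0.1. fail to reject H0.

U_X = 10, p = 0.348547, fail to reject H0 at alpha = 0.1.


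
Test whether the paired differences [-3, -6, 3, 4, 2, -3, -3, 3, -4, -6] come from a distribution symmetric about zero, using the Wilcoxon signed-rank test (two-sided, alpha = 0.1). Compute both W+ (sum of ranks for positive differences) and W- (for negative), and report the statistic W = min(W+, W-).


Step 1: Drop any zero differences (none here) and take |d_i|.
|d| = [3, 6, 3, 4, 2, 3, 3, 3, 4, 6]
Step 2: Midrank |d_i| (ties get averaged ranks).
ranks: |3|->4, |6|->9.5, |3|->4, |4|->7.5, |2|->1, |3|->4, |3|->4, |3|->4, |4|->7.5, |6|->9.5
Step 3: Attach original signs; sum ranks with positive sign and with negative sign.
W+ = 4 + 7.5 + 1 + 4 = 16.5
W- = 4 + 9.5 + 4 + 4 + 7.5 + 9.5 = 38.5
(Check: W+ + W- = 55 should equal n(n+1)/2 = 55.)
Step 4: Test statistic W = min(W+, W-) = 16.5.
Step 5: Ties in |d|, so use the tie-corrected normal approximation.
        E[W] = n(n+1)/4 = 10*11/4 = 27.5.
        Tie groups: |d|=3 (t=5), |d|=4 (t=2), |d|=6 (t=2); sum(t^3 - t) = 132.
        Var[W] = n(n+1)(2n+1)/24 - sum(t^3-t)/48 = 2310/24 - 132/48 = 93.5.
        z = (W - E[W]) / sqrt(Var[W]) = (16.5 - 27.5) / 9.6695 = -1.1376.
        Two-sided p = 2*Phi(z) = 0.255291.
Step 6: alpha = 0.1. fail to reject H0.

W+ = 16.5, W- = 38.5, W = min = 16.5, p = 0.255291, fail to reject H0.


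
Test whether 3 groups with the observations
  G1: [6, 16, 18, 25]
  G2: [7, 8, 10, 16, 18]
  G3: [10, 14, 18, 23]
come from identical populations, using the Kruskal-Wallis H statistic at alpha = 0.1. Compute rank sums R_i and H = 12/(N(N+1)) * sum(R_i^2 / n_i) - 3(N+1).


Step 1: Combine all N = 13 observations and assign midranks.
sorted (value, group, rank): (6,G1,1), (7,G2,2), (8,G2,3), (10,G2,4.5), (10,G3,4.5), (14,G3,6), (16,G1,7.5), (16,G2,7.5), (18,G1,10), (18,G2,10), (18,G3,10), (23,G3,12), (25,G1,13)
Step 2: Sum ranks within each group.
R_1 = 31.5 (n_1 = 4)
R_2 = 27 (n_2 = 5)
R_3 = 32.5 (n_3 = 4)
Step 3: H = 12/(N(N+1)) * sum(R_i^2/n_i) - 3(N+1)
     = 12/(13*14) * (31.5^2/4 + 27^2/5 + 32.5^2/4) - 3*14
     = 0.065934 * 657.925 - 42
     = 1.379670.
Step 4: Ties present; correction factor C = 1 - 36/(13^3 - 13) = 0.983516. Corrected H = 1.379670 / 0.983516 = 1.402793.
Step 5: Under H0, H ~ chi^2(2); p-value = 0.495892.
Step 6: alpha = 0.1. fail to reject H0.

H = 1.4028, df = 2, p = 0.495892, fail to reject H0.


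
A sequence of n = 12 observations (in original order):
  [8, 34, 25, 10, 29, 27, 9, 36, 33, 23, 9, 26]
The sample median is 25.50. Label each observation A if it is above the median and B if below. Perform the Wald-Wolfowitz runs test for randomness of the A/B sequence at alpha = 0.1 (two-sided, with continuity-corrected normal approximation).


Step 1: Compute median = 25.50; label A = above, B = below.
Labels in order: BABBAABAABBA  (n_A = 6, n_B = 6)
Step 2: Count runs R = 8.
Step 3: Under H0 (random ordering), E[R] = 2*n_A*n_B/(n_A+n_B) + 1 = 2*6*6/12 + 1 = 7.0000.
        Var[R] = 2*n_A*n_B*(2*n_A*n_B - n_A - n_B) / ((n_A+n_B)^2 * (n_A+n_B-1)) = 4320/1584 = 2.7273.
        SD[R] = 1.6514.
Step 4: Continuity-corrected z = (R - 0.5 - E[R]) / SD[R] = (8 - 0.5 - 7.0000) / 1.6514 = 0.3028.
Step 5: Two-sided p-value via normal approximation = 2*(1 - Phi(|z|)) = 0.762069.
Step 6: alpha = 0.1. fail to reject H0.

R = 8, z = 0.3028, p = 0.762069, fail to reject H0.


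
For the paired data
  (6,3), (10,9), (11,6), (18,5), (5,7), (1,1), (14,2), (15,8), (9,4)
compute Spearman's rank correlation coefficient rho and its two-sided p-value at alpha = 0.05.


Step 1: Rank x and y separately (midranks; no ties here).
rank(x): 6->3, 10->5, 11->6, 18->9, 5->2, 1->1, 14->7, 15->8, 9->4
rank(y): 3->3, 9->9, 6->6, 5->5, 7->7, 1->1, 2->2, 8->8, 4->4
Step 2: d_i = R_x(i) - R_y(i); compute d_i^2.
  (3-3)^2=0, (5-9)^2=16, (6-6)^2=0, (9-5)^2=16, (2-7)^2=25, (1-1)^2=0, (7-2)^2=25, (8-8)^2=0, (4-4)^2=0
sum(d^2) = 82.
Step 3: rho = 1 - 6*82 / (9*(9^2 - 1)) = 1 - 492/720 = 0.316667.
Step 4: Under H0, t = rho * sqrt((n-2)/(1-rho^2)) = 0.8833 ~ t(7).
Step 5: Two-sided p-value from the t-distribution with 7 df = 0.406397.
Step 6: alpha = 0.05. fail to reject H0.

rho = 0.3167, p = 0.406397, fail to reject H0 at alpha = 0.05.


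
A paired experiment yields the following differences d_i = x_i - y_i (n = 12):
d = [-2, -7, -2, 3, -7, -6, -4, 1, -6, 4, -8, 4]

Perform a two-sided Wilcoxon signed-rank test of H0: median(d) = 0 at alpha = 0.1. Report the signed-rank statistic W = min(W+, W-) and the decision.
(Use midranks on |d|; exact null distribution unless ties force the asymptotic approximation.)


Step 1: Drop any zero differences (none here) and take |d_i|.
|d| = [2, 7, 2, 3, 7, 6, 4, 1, 6, 4, 8, 4]
Step 2: Midrank |d_i| (ties get averaged ranks).
ranks: |2|->2.5, |7|->10.5, |2|->2.5, |3|->4, |7|->10.5, |6|->8.5, |4|->6, |1|->1, |6|->8.5, |4|->6, |8|->12, |4|->6
Step 3: Attach original signs; sum ranks with positive sign and with negative sign.
W+ = 4 + 1 + 6 + 6 = 17
W- = 2.5 + 10.5 + 2.5 + 10.5 + 8.5 + 6 + 8.5 + 12 = 61
(Check: W+ + W- = 78 should equal n(n+1)/2 = 78.)
Step 4: Test statistic W = min(W+, W-) = 17.
Step 5: Ties in |d|, so use the tie-corrected normal approximation.
        E[W] = n(n+1)/4 = 12*13/4 = 39.
        Tie groups: |d|=2 (t=2), |d|=4 (t=3), |d|=6 (t=2), |d|=7 (t=2); sum(t^3 - t) = 42.
        Var[W] = n(n+1)(2n+1)/24 - sum(t^3-t)/48 = 3900/24 - 42/48 = 161.625.
        z = (W - E[W]) / sqrt(Var[W]) = (17 - 39) / 12.7132 = -1.7305.
        Two-sided p = 2*Phi(z) = 0.083543.
Step 6: alpha = 0.1. reject H0.

W+ = 17, W- = 61, W = min = 17, p = 0.083543, reject H0.


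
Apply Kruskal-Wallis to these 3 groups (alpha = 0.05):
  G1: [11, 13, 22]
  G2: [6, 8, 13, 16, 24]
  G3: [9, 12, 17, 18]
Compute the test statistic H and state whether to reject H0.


Step 1: Combine all N = 12 observations and assign midranks.
sorted (value, group, rank): (6,G2,1), (8,G2,2), (9,G3,3), (11,G1,4), (12,G3,5), (13,G1,6.5), (13,G2,6.5), (16,G2,8), (17,G3,9), (18,G3,10), (22,G1,11), (24,G2,12)
Step 2: Sum ranks within each group.
R_1 = 21.5 (n_1 = 3)
R_2 = 29.5 (n_2 = 5)
R_3 = 27 (n_3 = 4)
Step 3: H = 12/(N(N+1)) * sum(R_i^2/n_i) - 3(N+1)
     = 12/(12*13) * (21.5^2/3 + 29.5^2/5 + 27^2/4) - 3*13
     = 0.076923 * 510.383 - 39
     = 0.260256.
Step 4: Ties present; correction factor C = 1 - 6/(12^3 - 12) = 0.996503. Corrected H = 0.260256 / 0.996503 = 0.261170.
Step 5: Under H0, H ~ chi^2(2); p-value = 0.877582.
Step 6: alpha = 0.05. fail to reject H0.

H = 0.2612, df = 2, p = 0.877582, fail to reject H0.


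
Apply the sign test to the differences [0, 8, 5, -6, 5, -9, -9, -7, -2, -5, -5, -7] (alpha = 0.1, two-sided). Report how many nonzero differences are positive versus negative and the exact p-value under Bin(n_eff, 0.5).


Step 1: Discard zero differences. Original n = 12; n_eff = number of nonzero differences = 11.
Nonzero differences (with sign): +8, +5, -6, +5, -9, -9, -7, -2, -5, -5, -7
Step 2: Count signs: positive = 3, negative = 8.
Step 3: Under H0: P(positive) = 0.5, so the number of positives S ~ Bin(11, 0.5).
Step 4: Two-sided exact p-value = sum of Bin(11,0.5) probabilities at or below the observed probability = 0.226562.
Step 5: alpha = 0.1. fail to reject H0.

n_eff = 11, pos = 3, neg = 8, p = 0.226562, fail to reject H0.


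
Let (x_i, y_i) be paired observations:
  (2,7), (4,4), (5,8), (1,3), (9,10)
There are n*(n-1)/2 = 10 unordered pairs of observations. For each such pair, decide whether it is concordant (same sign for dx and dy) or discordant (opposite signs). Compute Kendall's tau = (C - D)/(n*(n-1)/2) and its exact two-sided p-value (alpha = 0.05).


Step 1: Enumerate the 10 unordered pairs (i,j) with i<j and classify each by sign(x_j-x_i) * sign(y_j-y_i).
  (1,2):dx=+2,dy=-3->D; (1,3):dx=+3,dy=+1->C; (1,4):dx=-1,dy=-4->C; (1,5):dx=+7,dy=+3->C
  (2,3):dx=+1,dy=+4->C; (2,4):dx=-3,dy=-1->C; (2,5):dx=+5,dy=+6->C; (3,4):dx=-4,dy=-5->C
  (3,5):dx=+4,dy=+2->C; (4,5):dx=+8,dy=+7->C
Step 2: C = 9, D = 1, total pairs = 10.
Step 3: tau = (C - D)/(n(n-1)/2) = (9 - 1)/10 = 0.800000.
Step 4: Exact two-sided p-value (enumerate n! = 120 permutations of y under H0): p = 0.083333.
Step 5: alpha = 0.05. fail to reject H0.

tau_b = 0.8000 (C=9, D=1), p = 0.083333, fail to reject H0.


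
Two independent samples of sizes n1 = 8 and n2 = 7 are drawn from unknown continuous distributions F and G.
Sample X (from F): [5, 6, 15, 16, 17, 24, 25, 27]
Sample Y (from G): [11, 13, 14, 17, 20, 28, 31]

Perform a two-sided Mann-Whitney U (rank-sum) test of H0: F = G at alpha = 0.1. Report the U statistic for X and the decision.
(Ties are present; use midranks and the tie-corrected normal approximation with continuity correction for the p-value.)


Step 1: Combine and sort all 15 observations; assign midranks.
sorted (value, group): (5,X), (6,X), (11,Y), (13,Y), (14,Y), (15,X), (16,X), (17,X), (17,Y), (20,Y), (24,X), (25,X), (27,X), (28,Y), (31,Y)
ranks: 5->1, 6->2, 11->3, 13->4, 14->5, 15->6, 16->7, 17->8.5, 17->8.5, 20->10, 24->11, 25->12, 27->13, 28->14, 31->15
Step 2: Rank sum for X: R1 = 1 + 2 + 6 + 7 + 8.5 + 11 + 12 + 13 = 60.5.
Step 3: U_X = R1 - n1(n1+1)/2 = 60.5 - 8*9/2 = 60.5 - 36 = 24.5.
       U_Y = n1*n2 - U_X = 56 - 24.5 = 31.5.
Step 4: Ties are present, so use the tie-corrected normal approximation (with continuity correction) for the p-value.
Step 5: p-value = 0.728221; compare to alpha = 0.1. fail to reject H0.

U_X = 24.5, p = 0.728221, fail to reject H0 at alpha = 0.1.


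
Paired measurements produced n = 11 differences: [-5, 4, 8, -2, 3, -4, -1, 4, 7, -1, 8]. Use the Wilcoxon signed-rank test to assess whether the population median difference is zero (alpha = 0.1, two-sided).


Step 1: Drop any zero differences (none here) and take |d_i|.
|d| = [5, 4, 8, 2, 3, 4, 1, 4, 7, 1, 8]
Step 2: Midrank |d_i| (ties get averaged ranks).
ranks: |5|->8, |4|->6, |8|->10.5, |2|->3, |3|->4, |4|->6, |1|->1.5, |4|->6, |7|->9, |1|->1.5, |8|->10.5
Step 3: Attach original signs; sum ranks with positive sign and with negative sign.
W+ = 6 + 10.5 + 4 + 6 + 9 + 10.5 = 46
W- = 8 + 3 + 6 + 1.5 + 1.5 = 20
(Check: W+ + W- = 66 should equal n(n+1)/2 = 66.)
Step 4: Test statistic W = min(W+, W-) = 20.
Step 5: Ties in |d|, so use the tie-corrected normal approximation.
        E[W] = n(n+1)/4 = 11*12/4 = 33.
        Tie groups: |d|=1 (t=2), |d|=4 (t=3), |d|=8 (t=2); sum(t^3 - t) = 36.
        Var[W] = n(n+1)(2n+1)/24 - sum(t^3-t)/48 = 3036/24 - 36/48 = 125.75.
        z = (W - E[W]) / sqrt(Var[W]) = (20 - 33) / 11.2138 = -1.1593.
        Two-sided p = 2*Phi(z) = 0.246341.
Step 6: alpha = 0.1. fail to reject H0.

W+ = 46, W- = 20, W = min = 20, p = 0.246341, fail to reject H0.
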